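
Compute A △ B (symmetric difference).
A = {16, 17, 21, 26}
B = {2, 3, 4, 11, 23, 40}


Set A = {16, 17, 21, 26}
Set B = {2, 3, 4, 11, 23, 40}
A △ B = (A \ B) ∪ (B \ A)
Elements in A but not B: {16, 17, 21, 26}
Elements in B but not A: {2, 3, 4, 11, 23, 40}
A △ B = {2, 3, 4, 11, 16, 17, 21, 23, 26, 40}

{2, 3, 4, 11, 16, 17, 21, 23, 26, 40}


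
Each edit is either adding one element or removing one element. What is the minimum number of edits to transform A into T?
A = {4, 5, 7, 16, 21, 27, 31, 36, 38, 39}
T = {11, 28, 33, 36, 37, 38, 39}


Set A = {4, 5, 7, 16, 21, 27, 31, 36, 38, 39}
Set T = {11, 28, 33, 36, 37, 38, 39}
Elements to remove from A (in A, not in T): {4, 5, 7, 16, 21, 27, 31} → 7 removals
Elements to add to A (in T, not in A): {11, 28, 33, 37} → 4 additions
Total edits = 7 + 4 = 11

11


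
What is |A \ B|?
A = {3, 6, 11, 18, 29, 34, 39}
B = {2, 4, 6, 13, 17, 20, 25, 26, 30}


Set A = {3, 6, 11, 18, 29, 34, 39}
Set B = {2, 4, 6, 13, 17, 20, 25, 26, 30}
A \ B = {3, 11, 18, 29, 34, 39}
|A \ B| = 6

6


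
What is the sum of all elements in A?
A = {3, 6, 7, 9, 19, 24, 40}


Set A = {3, 6, 7, 9, 19, 24, 40}
Sum = 3 + 6 + 7 + 9 + 19 + 24 + 40 = 108

108


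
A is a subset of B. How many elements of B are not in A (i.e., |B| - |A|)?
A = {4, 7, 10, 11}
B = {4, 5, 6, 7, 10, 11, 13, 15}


Set A = {4, 7, 10, 11}, |A| = 4
Set B = {4, 5, 6, 7, 10, 11, 13, 15}, |B| = 8
Since A ⊆ B: B \ A = {5, 6, 13, 15}
|B| - |A| = 8 - 4 = 4

4


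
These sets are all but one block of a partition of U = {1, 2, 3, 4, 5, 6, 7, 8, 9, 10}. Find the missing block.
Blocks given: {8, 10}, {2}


U = {1, 2, 3, 4, 5, 6, 7, 8, 9, 10}
Shown blocks: {8, 10}, {2}
A partition's blocks are pairwise disjoint and cover U, so the missing block = U \ (union of shown blocks).
Union of shown blocks: {2, 8, 10}
Missing block = U \ (union) = {1, 3, 4, 5, 6, 7, 9}

{1, 3, 4, 5, 6, 7, 9}


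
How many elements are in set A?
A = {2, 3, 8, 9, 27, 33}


Set A = {2, 3, 8, 9, 27, 33}
Listing elements: 2, 3, 8, 9, 27, 33
Counting: 6 elements
|A| = 6

6


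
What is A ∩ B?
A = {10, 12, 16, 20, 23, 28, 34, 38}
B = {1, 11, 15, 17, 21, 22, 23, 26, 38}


Set A = {10, 12, 16, 20, 23, 28, 34, 38}
Set B = {1, 11, 15, 17, 21, 22, 23, 26, 38}
A ∩ B includes only elements in both sets.
Check each element of A against B:
10 ✗, 12 ✗, 16 ✗, 20 ✗, 23 ✓, 28 ✗, 34 ✗, 38 ✓
A ∩ B = {23, 38}

{23, 38}


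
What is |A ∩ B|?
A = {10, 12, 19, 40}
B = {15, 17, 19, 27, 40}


Set A = {10, 12, 19, 40}
Set B = {15, 17, 19, 27, 40}
A ∩ B = {19, 40}
|A ∩ B| = 2

2


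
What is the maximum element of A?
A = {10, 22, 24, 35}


Set A = {10, 22, 24, 35}
Elements in ascending order: 10, 22, 24, 35
The largest element is 35.

35


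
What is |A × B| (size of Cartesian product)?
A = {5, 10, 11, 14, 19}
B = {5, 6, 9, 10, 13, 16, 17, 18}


Set A = {5, 10, 11, 14, 19} has 5 elements.
Set B = {5, 6, 9, 10, 13, 16, 17, 18} has 8 elements.
|A × B| = |A| × |B| = 5 × 8 = 40

40


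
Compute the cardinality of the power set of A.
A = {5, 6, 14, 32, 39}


Set A = {5, 6, 14, 32, 39}
|A| = 5
The power set P(A) contains all subsets of A.
|P(A)| = 2^|A| = 2^5 = 32

32


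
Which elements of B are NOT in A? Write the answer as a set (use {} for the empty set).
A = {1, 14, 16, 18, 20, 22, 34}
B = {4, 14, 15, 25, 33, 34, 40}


Set A = {1, 14, 16, 18, 20, 22, 34}
Set B = {4, 14, 15, 25, 33, 34, 40}
Check each element of B against A:
4 ∉ A (include), 14 ∈ A, 15 ∉ A (include), 25 ∉ A (include), 33 ∉ A (include), 34 ∈ A, 40 ∉ A (include)
Elements of B not in A: {4, 15, 25, 33, 40}

{4, 15, 25, 33, 40}


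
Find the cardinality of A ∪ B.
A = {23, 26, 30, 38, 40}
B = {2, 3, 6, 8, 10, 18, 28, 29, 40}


Set A = {23, 26, 30, 38, 40}, |A| = 5
Set B = {2, 3, 6, 8, 10, 18, 28, 29, 40}, |B| = 9
A ∩ B = {40}, |A ∩ B| = 1
|A ∪ B| = |A| + |B| - |A ∩ B| = 5 + 9 - 1 = 13

13


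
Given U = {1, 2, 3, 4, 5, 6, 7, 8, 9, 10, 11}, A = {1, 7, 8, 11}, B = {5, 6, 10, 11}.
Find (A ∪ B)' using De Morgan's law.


U = {1, 2, 3, 4, 5, 6, 7, 8, 9, 10, 11}
A = {1, 7, 8, 11}, B = {5, 6, 10, 11}
A ∪ B = {1, 5, 6, 7, 8, 10, 11}
(A ∪ B)' = U \ (A ∪ B) = {2, 3, 4, 9}
Verification via A' ∩ B': A' = {2, 3, 4, 5, 6, 9, 10}, B' = {1, 2, 3, 4, 7, 8, 9}
A' ∩ B' = {2, 3, 4, 9} ✓

{2, 3, 4, 9}


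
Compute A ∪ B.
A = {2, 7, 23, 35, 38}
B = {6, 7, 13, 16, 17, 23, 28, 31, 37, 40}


Set A = {2, 7, 23, 35, 38}
Set B = {6, 7, 13, 16, 17, 23, 28, 31, 37, 40}
A ∪ B includes all elements in either set.
Elements from A: {2, 7, 23, 35, 38}
Elements from B not already included: {6, 13, 16, 17, 28, 31, 37, 40}
A ∪ B = {2, 6, 7, 13, 16, 17, 23, 28, 31, 35, 37, 38, 40}

{2, 6, 7, 13, 16, 17, 23, 28, 31, 35, 37, 38, 40}


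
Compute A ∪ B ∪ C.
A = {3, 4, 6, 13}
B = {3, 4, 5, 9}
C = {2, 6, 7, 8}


Set A = {3, 4, 6, 13}
Set B = {3, 4, 5, 9}
Set C = {2, 6, 7, 8}
First, A ∪ B = {3, 4, 5, 6, 9, 13}
Then, (A ∪ B) ∪ C = {2, 3, 4, 5, 6, 7, 8, 9, 13}

{2, 3, 4, 5, 6, 7, 8, 9, 13}


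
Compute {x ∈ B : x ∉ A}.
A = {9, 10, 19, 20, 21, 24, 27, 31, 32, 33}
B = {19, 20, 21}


Set A = {9, 10, 19, 20, 21, 24, 27, 31, 32, 33}
Set B = {19, 20, 21}
Check each element of B against A:
19 ∈ A, 20 ∈ A, 21 ∈ A
Elements of B not in A: {}

{}


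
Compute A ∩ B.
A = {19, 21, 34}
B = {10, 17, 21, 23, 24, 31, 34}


Set A = {19, 21, 34}
Set B = {10, 17, 21, 23, 24, 31, 34}
A ∩ B includes only elements in both sets.
Check each element of A against B:
19 ✗, 21 ✓, 34 ✓
A ∩ B = {21, 34}

{21, 34}


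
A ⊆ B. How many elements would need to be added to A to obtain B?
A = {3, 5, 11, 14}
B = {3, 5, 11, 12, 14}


Set A = {3, 5, 11, 14}, |A| = 4
Set B = {3, 5, 11, 12, 14}, |B| = 5
Since A ⊆ B: B \ A = {12}
|B| - |A| = 5 - 4 = 1

1


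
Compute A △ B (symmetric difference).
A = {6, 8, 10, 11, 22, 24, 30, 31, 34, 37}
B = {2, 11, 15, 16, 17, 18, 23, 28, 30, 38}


Set A = {6, 8, 10, 11, 22, 24, 30, 31, 34, 37}
Set B = {2, 11, 15, 16, 17, 18, 23, 28, 30, 38}
A △ B = (A \ B) ∪ (B \ A)
Elements in A but not B: {6, 8, 10, 22, 24, 31, 34, 37}
Elements in B but not A: {2, 15, 16, 17, 18, 23, 28, 38}
A △ B = {2, 6, 8, 10, 15, 16, 17, 18, 22, 23, 24, 28, 31, 34, 37, 38}

{2, 6, 8, 10, 15, 16, 17, 18, 22, 23, 24, 28, 31, 34, 37, 38}


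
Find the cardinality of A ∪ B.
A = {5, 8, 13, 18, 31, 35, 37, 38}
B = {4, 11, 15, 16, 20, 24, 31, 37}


Set A = {5, 8, 13, 18, 31, 35, 37, 38}, |A| = 8
Set B = {4, 11, 15, 16, 20, 24, 31, 37}, |B| = 8
A ∩ B = {31, 37}, |A ∩ B| = 2
|A ∪ B| = |A| + |B| - |A ∩ B| = 8 + 8 - 2 = 14

14


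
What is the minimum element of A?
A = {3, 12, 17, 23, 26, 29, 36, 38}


Set A = {3, 12, 17, 23, 26, 29, 36, 38}
Elements in ascending order: 3, 12, 17, 23, 26, 29, 36, 38
The smallest element is 3.

3


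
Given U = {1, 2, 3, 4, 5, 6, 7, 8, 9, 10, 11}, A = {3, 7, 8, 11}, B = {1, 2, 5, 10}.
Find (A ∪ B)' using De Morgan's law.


U = {1, 2, 3, 4, 5, 6, 7, 8, 9, 10, 11}
A = {3, 7, 8, 11}, B = {1, 2, 5, 10}
A ∪ B = {1, 2, 3, 5, 7, 8, 10, 11}
(A ∪ B)' = U \ (A ∪ B) = {4, 6, 9}
Verification via A' ∩ B': A' = {1, 2, 4, 5, 6, 9, 10}, B' = {3, 4, 6, 7, 8, 9, 11}
A' ∩ B' = {4, 6, 9} ✓

{4, 6, 9}


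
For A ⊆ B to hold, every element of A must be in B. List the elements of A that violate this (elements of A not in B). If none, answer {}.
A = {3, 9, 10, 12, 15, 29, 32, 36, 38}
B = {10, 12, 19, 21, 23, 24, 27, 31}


Set A = {3, 9, 10, 12, 15, 29, 32, 36, 38}
Set B = {10, 12, 19, 21, 23, 24, 27, 31}
Check each element of A against B:
3 ∉ B (include), 9 ∉ B (include), 10 ∈ B, 12 ∈ B, 15 ∉ B (include), 29 ∉ B (include), 32 ∉ B (include), 36 ∉ B (include), 38 ∉ B (include)
Elements of A not in B: {3, 9, 15, 29, 32, 36, 38}

{3, 9, 15, 29, 32, 36, 38}


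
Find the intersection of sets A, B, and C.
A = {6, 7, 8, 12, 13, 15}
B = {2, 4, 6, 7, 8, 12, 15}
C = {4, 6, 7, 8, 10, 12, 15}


Set A = {6, 7, 8, 12, 13, 15}
Set B = {2, 4, 6, 7, 8, 12, 15}
Set C = {4, 6, 7, 8, 10, 12, 15}
First, A ∩ B = {6, 7, 8, 12, 15}
Then, (A ∩ B) ∩ C = {6, 7, 8, 12, 15}

{6, 7, 8, 12, 15}


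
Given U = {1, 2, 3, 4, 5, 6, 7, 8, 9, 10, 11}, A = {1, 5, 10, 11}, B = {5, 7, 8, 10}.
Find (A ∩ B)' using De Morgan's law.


U = {1, 2, 3, 4, 5, 6, 7, 8, 9, 10, 11}
A = {1, 5, 10, 11}, B = {5, 7, 8, 10}
A ∩ B = {5, 10}
(A ∩ B)' = U \ (A ∩ B) = {1, 2, 3, 4, 6, 7, 8, 9, 11}
Verification via A' ∪ B': A' = {2, 3, 4, 6, 7, 8, 9}, B' = {1, 2, 3, 4, 6, 9, 11}
A' ∪ B' = {1, 2, 3, 4, 6, 7, 8, 9, 11} ✓

{1, 2, 3, 4, 6, 7, 8, 9, 11}


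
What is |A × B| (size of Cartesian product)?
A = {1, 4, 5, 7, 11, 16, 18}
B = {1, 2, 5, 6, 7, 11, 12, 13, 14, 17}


Set A = {1, 4, 5, 7, 11, 16, 18} has 7 elements.
Set B = {1, 2, 5, 6, 7, 11, 12, 13, 14, 17} has 10 elements.
|A × B| = |A| × |B| = 7 × 10 = 70

70


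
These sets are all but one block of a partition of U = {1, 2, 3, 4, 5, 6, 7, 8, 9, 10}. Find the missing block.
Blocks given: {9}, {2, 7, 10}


U = {1, 2, 3, 4, 5, 6, 7, 8, 9, 10}
Shown blocks: {9}, {2, 7, 10}
A partition's blocks are pairwise disjoint and cover U, so the missing block = U \ (union of shown blocks).
Union of shown blocks: {2, 7, 9, 10}
Missing block = U \ (union) = {1, 3, 4, 5, 6, 8}

{1, 3, 4, 5, 6, 8}


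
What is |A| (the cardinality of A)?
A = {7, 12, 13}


Set A = {7, 12, 13}
Listing elements: 7, 12, 13
Counting: 3 elements
|A| = 3

3


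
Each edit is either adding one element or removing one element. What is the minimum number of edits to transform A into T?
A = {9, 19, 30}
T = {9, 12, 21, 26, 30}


Set A = {9, 19, 30}
Set T = {9, 12, 21, 26, 30}
Elements to remove from A (in A, not in T): {19} → 1 removals
Elements to add to A (in T, not in A): {12, 21, 26} → 3 additions
Total edits = 1 + 3 = 4

4


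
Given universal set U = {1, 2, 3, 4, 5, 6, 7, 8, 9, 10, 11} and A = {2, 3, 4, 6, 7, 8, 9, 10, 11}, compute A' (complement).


Universal set U = {1, 2, 3, 4, 5, 6, 7, 8, 9, 10, 11}
Set A = {2, 3, 4, 6, 7, 8, 9, 10, 11}
A' = U \ A = elements in U but not in A
Checking each element of U:
1 (not in A, include), 2 (in A, exclude), 3 (in A, exclude), 4 (in A, exclude), 5 (not in A, include), 6 (in A, exclude), 7 (in A, exclude), 8 (in A, exclude), 9 (in A, exclude), 10 (in A, exclude), 11 (in A, exclude)
A' = {1, 5}

{1, 5}


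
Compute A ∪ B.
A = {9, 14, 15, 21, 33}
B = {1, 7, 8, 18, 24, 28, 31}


Set A = {9, 14, 15, 21, 33}
Set B = {1, 7, 8, 18, 24, 28, 31}
A ∪ B includes all elements in either set.
Elements from A: {9, 14, 15, 21, 33}
Elements from B not already included: {1, 7, 8, 18, 24, 28, 31}
A ∪ B = {1, 7, 8, 9, 14, 15, 18, 21, 24, 28, 31, 33}

{1, 7, 8, 9, 14, 15, 18, 21, 24, 28, 31, 33}


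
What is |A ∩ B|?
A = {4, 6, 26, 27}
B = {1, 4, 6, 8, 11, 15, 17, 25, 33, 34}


Set A = {4, 6, 26, 27}
Set B = {1, 4, 6, 8, 11, 15, 17, 25, 33, 34}
A ∩ B = {4, 6}
|A ∩ B| = 2

2


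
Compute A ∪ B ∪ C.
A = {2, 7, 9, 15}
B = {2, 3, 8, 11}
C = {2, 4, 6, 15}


Set A = {2, 7, 9, 15}
Set B = {2, 3, 8, 11}
Set C = {2, 4, 6, 15}
First, A ∪ B = {2, 3, 7, 8, 9, 11, 15}
Then, (A ∪ B) ∪ C = {2, 3, 4, 6, 7, 8, 9, 11, 15}

{2, 3, 4, 6, 7, 8, 9, 11, 15}


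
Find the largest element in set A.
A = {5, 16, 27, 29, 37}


Set A = {5, 16, 27, 29, 37}
Elements in ascending order: 5, 16, 27, 29, 37
The largest element is 37.

37


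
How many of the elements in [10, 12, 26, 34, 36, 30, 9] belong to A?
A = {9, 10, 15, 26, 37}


Set A = {9, 10, 15, 26, 37}
Candidates: [10, 12, 26, 34, 36, 30, 9]
Check each candidate:
10 ∈ A, 12 ∉ A, 26 ∈ A, 34 ∉ A, 36 ∉ A, 30 ∉ A, 9 ∈ A
Count of candidates in A: 3

3


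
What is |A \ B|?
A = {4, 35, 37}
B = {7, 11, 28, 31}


Set A = {4, 35, 37}
Set B = {7, 11, 28, 31}
A \ B = {4, 35, 37}
|A \ B| = 3

3


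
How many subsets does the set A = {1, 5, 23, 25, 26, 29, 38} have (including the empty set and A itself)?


Set A = {1, 5, 23, 25, 26, 29, 38}
|A| = 7
The power set P(A) contains all subsets of A.
|P(A)| = 2^|A| = 2^7 = 128

128


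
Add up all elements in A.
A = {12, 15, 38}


Set A = {12, 15, 38}
Sum = 12 + 15 + 38 = 65

65


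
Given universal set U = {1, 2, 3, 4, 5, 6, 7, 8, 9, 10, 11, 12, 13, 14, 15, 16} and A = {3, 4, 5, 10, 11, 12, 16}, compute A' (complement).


Universal set U = {1, 2, 3, 4, 5, 6, 7, 8, 9, 10, 11, 12, 13, 14, 15, 16}
Set A = {3, 4, 5, 10, 11, 12, 16}
A' = U \ A = elements in U but not in A
Checking each element of U:
1 (not in A, include), 2 (not in A, include), 3 (in A, exclude), 4 (in A, exclude), 5 (in A, exclude), 6 (not in A, include), 7 (not in A, include), 8 (not in A, include), 9 (not in A, include), 10 (in A, exclude), 11 (in A, exclude), 12 (in A, exclude), 13 (not in A, include), 14 (not in A, include), 15 (not in A, include), 16 (in A, exclude)
A' = {1, 2, 6, 7, 8, 9, 13, 14, 15}

{1, 2, 6, 7, 8, 9, 13, 14, 15}


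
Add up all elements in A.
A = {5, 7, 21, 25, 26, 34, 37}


Set A = {5, 7, 21, 25, 26, 34, 37}
Sum = 5 + 7 + 21 + 25 + 26 + 34 + 37 = 155

155


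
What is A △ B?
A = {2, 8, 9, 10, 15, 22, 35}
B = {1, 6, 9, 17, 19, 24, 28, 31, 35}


Set A = {2, 8, 9, 10, 15, 22, 35}
Set B = {1, 6, 9, 17, 19, 24, 28, 31, 35}
A △ B = (A \ B) ∪ (B \ A)
Elements in A but not B: {2, 8, 10, 15, 22}
Elements in B but not A: {1, 6, 17, 19, 24, 28, 31}
A △ B = {1, 2, 6, 8, 10, 15, 17, 19, 22, 24, 28, 31}

{1, 2, 6, 8, 10, 15, 17, 19, 22, 24, 28, 31}


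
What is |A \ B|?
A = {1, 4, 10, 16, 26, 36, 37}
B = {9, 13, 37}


Set A = {1, 4, 10, 16, 26, 36, 37}
Set B = {9, 13, 37}
A \ B = {1, 4, 10, 16, 26, 36}
|A \ B| = 6

6


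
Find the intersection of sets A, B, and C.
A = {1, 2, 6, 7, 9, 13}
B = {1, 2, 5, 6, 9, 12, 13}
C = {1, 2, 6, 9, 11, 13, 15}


Set A = {1, 2, 6, 7, 9, 13}
Set B = {1, 2, 5, 6, 9, 12, 13}
Set C = {1, 2, 6, 9, 11, 13, 15}
First, A ∩ B = {1, 2, 6, 9, 13}
Then, (A ∩ B) ∩ C = {1, 2, 6, 9, 13}

{1, 2, 6, 9, 13}


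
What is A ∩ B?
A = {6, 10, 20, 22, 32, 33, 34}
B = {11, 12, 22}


Set A = {6, 10, 20, 22, 32, 33, 34}
Set B = {11, 12, 22}
A ∩ B includes only elements in both sets.
Check each element of A against B:
6 ✗, 10 ✗, 20 ✗, 22 ✓, 32 ✗, 33 ✗, 34 ✗
A ∩ B = {22}

{22}


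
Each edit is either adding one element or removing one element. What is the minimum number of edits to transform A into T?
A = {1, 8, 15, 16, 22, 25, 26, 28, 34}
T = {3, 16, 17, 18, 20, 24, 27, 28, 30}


Set A = {1, 8, 15, 16, 22, 25, 26, 28, 34}
Set T = {3, 16, 17, 18, 20, 24, 27, 28, 30}
Elements to remove from A (in A, not in T): {1, 8, 15, 22, 25, 26, 34} → 7 removals
Elements to add to A (in T, not in A): {3, 17, 18, 20, 24, 27, 30} → 7 additions
Total edits = 7 + 7 = 14

14


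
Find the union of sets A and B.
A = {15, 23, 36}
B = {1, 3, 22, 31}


Set A = {15, 23, 36}
Set B = {1, 3, 22, 31}
A ∪ B includes all elements in either set.
Elements from A: {15, 23, 36}
Elements from B not already included: {1, 3, 22, 31}
A ∪ B = {1, 3, 15, 22, 23, 31, 36}

{1, 3, 15, 22, 23, 31, 36}


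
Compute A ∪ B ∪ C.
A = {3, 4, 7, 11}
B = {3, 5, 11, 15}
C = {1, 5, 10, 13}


Set A = {3, 4, 7, 11}
Set B = {3, 5, 11, 15}
Set C = {1, 5, 10, 13}
First, A ∪ B = {3, 4, 5, 7, 11, 15}
Then, (A ∪ B) ∪ C = {1, 3, 4, 5, 7, 10, 11, 13, 15}

{1, 3, 4, 5, 7, 10, 11, 13, 15}


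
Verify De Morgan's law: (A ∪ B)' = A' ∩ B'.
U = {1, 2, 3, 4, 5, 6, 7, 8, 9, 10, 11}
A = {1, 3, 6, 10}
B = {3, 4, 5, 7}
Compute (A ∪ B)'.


U = {1, 2, 3, 4, 5, 6, 7, 8, 9, 10, 11}
A = {1, 3, 6, 10}, B = {3, 4, 5, 7}
A ∪ B = {1, 3, 4, 5, 6, 7, 10}
(A ∪ B)' = U \ (A ∪ B) = {2, 8, 9, 11}
Verification via A' ∩ B': A' = {2, 4, 5, 7, 8, 9, 11}, B' = {1, 2, 6, 8, 9, 10, 11}
A' ∩ B' = {2, 8, 9, 11} ✓

{2, 8, 9, 11}


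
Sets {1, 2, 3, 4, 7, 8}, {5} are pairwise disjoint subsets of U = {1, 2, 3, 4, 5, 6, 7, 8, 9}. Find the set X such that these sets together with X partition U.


U = {1, 2, 3, 4, 5, 6, 7, 8, 9}
Shown blocks: {1, 2, 3, 4, 7, 8}, {5}
A partition's blocks are pairwise disjoint and cover U, so the missing block = U \ (union of shown blocks).
Union of shown blocks: {1, 2, 3, 4, 5, 7, 8}
Missing block = U \ (union) = {6, 9}

{6, 9}


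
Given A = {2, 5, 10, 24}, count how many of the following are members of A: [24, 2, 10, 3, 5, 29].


Set A = {2, 5, 10, 24}
Candidates: [24, 2, 10, 3, 5, 29]
Check each candidate:
24 ∈ A, 2 ∈ A, 10 ∈ A, 3 ∉ A, 5 ∈ A, 29 ∉ A
Count of candidates in A: 4

4


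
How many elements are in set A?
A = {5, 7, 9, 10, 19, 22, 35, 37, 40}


Set A = {5, 7, 9, 10, 19, 22, 35, 37, 40}
Listing elements: 5, 7, 9, 10, 19, 22, 35, 37, 40
Counting: 9 elements
|A| = 9

9


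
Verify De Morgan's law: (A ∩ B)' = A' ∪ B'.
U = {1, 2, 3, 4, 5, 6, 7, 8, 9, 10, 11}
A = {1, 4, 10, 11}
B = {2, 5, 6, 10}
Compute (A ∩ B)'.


U = {1, 2, 3, 4, 5, 6, 7, 8, 9, 10, 11}
A = {1, 4, 10, 11}, B = {2, 5, 6, 10}
A ∩ B = {10}
(A ∩ B)' = U \ (A ∩ B) = {1, 2, 3, 4, 5, 6, 7, 8, 9, 11}
Verification via A' ∪ B': A' = {2, 3, 5, 6, 7, 8, 9}, B' = {1, 3, 4, 7, 8, 9, 11}
A' ∪ B' = {1, 2, 3, 4, 5, 6, 7, 8, 9, 11} ✓

{1, 2, 3, 4, 5, 6, 7, 8, 9, 11}


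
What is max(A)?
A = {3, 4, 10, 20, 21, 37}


Set A = {3, 4, 10, 20, 21, 37}
Elements in ascending order: 3, 4, 10, 20, 21, 37
The largest element is 37.

37


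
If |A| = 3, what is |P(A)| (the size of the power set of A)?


The set has 3 elements.
The power set contains all possible subsets.
|P(A)| = 2^|A| = 2^3 = 8

8


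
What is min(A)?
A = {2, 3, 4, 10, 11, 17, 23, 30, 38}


Set A = {2, 3, 4, 10, 11, 17, 23, 30, 38}
Elements in ascending order: 2, 3, 4, 10, 11, 17, 23, 30, 38
The smallest element is 2.

2


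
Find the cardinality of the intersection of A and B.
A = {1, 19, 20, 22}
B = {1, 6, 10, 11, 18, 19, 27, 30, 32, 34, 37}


Set A = {1, 19, 20, 22}
Set B = {1, 6, 10, 11, 18, 19, 27, 30, 32, 34, 37}
A ∩ B = {1, 19}
|A ∩ B| = 2

2


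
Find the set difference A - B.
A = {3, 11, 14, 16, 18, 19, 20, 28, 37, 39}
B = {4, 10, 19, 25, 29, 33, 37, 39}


Set A = {3, 11, 14, 16, 18, 19, 20, 28, 37, 39}
Set B = {4, 10, 19, 25, 29, 33, 37, 39}
A \ B includes elements in A that are not in B.
Check each element of A:
3 (not in B, keep), 11 (not in B, keep), 14 (not in B, keep), 16 (not in B, keep), 18 (not in B, keep), 19 (in B, remove), 20 (not in B, keep), 28 (not in B, keep), 37 (in B, remove), 39 (in B, remove)
A \ B = {3, 11, 14, 16, 18, 20, 28}

{3, 11, 14, 16, 18, 20, 28}


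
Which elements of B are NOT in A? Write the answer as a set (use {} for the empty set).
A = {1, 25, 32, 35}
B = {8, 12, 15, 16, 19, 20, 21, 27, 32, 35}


Set A = {1, 25, 32, 35}
Set B = {8, 12, 15, 16, 19, 20, 21, 27, 32, 35}
Check each element of B against A:
8 ∉ A (include), 12 ∉ A (include), 15 ∉ A (include), 16 ∉ A (include), 19 ∉ A (include), 20 ∉ A (include), 21 ∉ A (include), 27 ∉ A (include), 32 ∈ A, 35 ∈ A
Elements of B not in A: {8, 12, 15, 16, 19, 20, 21, 27}

{8, 12, 15, 16, 19, 20, 21, 27}


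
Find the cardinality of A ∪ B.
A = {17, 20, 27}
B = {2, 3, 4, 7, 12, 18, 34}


Set A = {17, 20, 27}, |A| = 3
Set B = {2, 3, 4, 7, 12, 18, 34}, |B| = 7
A ∩ B = {}, |A ∩ B| = 0
|A ∪ B| = |A| + |B| - |A ∩ B| = 3 + 7 - 0 = 10

10


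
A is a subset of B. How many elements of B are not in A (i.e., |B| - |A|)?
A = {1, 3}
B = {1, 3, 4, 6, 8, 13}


Set A = {1, 3}, |A| = 2
Set B = {1, 3, 4, 6, 8, 13}, |B| = 6
Since A ⊆ B: B \ A = {4, 6, 8, 13}
|B| - |A| = 6 - 2 = 4

4


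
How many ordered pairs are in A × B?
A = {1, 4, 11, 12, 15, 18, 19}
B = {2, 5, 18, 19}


Set A = {1, 4, 11, 12, 15, 18, 19} has 7 elements.
Set B = {2, 5, 18, 19} has 4 elements.
|A × B| = |A| × |B| = 7 × 4 = 28

28


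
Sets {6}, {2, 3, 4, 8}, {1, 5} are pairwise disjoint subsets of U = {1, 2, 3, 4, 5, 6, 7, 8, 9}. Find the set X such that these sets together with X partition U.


U = {1, 2, 3, 4, 5, 6, 7, 8, 9}
Shown blocks: {6}, {2, 3, 4, 8}, {1, 5}
A partition's blocks are pairwise disjoint and cover U, so the missing block = U \ (union of shown blocks).
Union of shown blocks: {1, 2, 3, 4, 5, 6, 8}
Missing block = U \ (union) = {7, 9}

{7, 9}


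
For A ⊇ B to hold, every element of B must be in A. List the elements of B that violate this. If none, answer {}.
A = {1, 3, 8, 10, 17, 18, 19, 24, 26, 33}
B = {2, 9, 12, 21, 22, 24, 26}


Set A = {1, 3, 8, 10, 17, 18, 19, 24, 26, 33}
Set B = {2, 9, 12, 21, 22, 24, 26}
Check each element of B against A:
2 ∉ A (include), 9 ∉ A (include), 12 ∉ A (include), 21 ∉ A (include), 22 ∉ A (include), 24 ∈ A, 26 ∈ A
Elements of B not in A: {2, 9, 12, 21, 22}

{2, 9, 12, 21, 22}


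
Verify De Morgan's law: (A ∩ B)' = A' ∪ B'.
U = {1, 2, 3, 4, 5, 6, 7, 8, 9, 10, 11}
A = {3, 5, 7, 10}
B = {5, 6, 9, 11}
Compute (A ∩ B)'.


U = {1, 2, 3, 4, 5, 6, 7, 8, 9, 10, 11}
A = {3, 5, 7, 10}, B = {5, 6, 9, 11}
A ∩ B = {5}
(A ∩ B)' = U \ (A ∩ B) = {1, 2, 3, 4, 6, 7, 8, 9, 10, 11}
Verification via A' ∪ B': A' = {1, 2, 4, 6, 8, 9, 11}, B' = {1, 2, 3, 4, 7, 8, 10}
A' ∪ B' = {1, 2, 3, 4, 6, 7, 8, 9, 10, 11} ✓

{1, 2, 3, 4, 6, 7, 8, 9, 10, 11}


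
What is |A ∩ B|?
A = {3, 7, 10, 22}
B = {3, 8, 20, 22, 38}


Set A = {3, 7, 10, 22}
Set B = {3, 8, 20, 22, 38}
A ∩ B = {3, 22}
|A ∩ B| = 2

2


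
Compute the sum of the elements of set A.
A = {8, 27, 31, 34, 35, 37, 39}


Set A = {8, 27, 31, 34, 35, 37, 39}
Sum = 8 + 27 + 31 + 34 + 35 + 37 + 39 = 211

211


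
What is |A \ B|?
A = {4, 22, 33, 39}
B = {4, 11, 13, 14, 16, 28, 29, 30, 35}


Set A = {4, 22, 33, 39}
Set B = {4, 11, 13, 14, 16, 28, 29, 30, 35}
A \ B = {22, 33, 39}
|A \ B| = 3

3


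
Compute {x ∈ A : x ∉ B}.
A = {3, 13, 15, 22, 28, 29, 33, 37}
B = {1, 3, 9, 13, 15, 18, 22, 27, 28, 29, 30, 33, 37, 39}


Set A = {3, 13, 15, 22, 28, 29, 33, 37}
Set B = {1, 3, 9, 13, 15, 18, 22, 27, 28, 29, 30, 33, 37, 39}
Check each element of A against B:
3 ∈ B, 13 ∈ B, 15 ∈ B, 22 ∈ B, 28 ∈ B, 29 ∈ B, 33 ∈ B, 37 ∈ B
Elements of A not in B: {}

{}


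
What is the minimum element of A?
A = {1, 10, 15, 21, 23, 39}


Set A = {1, 10, 15, 21, 23, 39}
Elements in ascending order: 1, 10, 15, 21, 23, 39
The smallest element is 1.

1


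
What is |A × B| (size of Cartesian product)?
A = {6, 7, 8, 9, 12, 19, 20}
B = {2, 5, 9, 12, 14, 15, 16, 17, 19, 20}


Set A = {6, 7, 8, 9, 12, 19, 20} has 7 elements.
Set B = {2, 5, 9, 12, 14, 15, 16, 17, 19, 20} has 10 elements.
|A × B| = |A| × |B| = 7 × 10 = 70

70


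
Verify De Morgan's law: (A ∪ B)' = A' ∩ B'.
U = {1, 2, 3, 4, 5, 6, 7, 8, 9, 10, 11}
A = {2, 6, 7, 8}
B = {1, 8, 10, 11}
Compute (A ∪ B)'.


U = {1, 2, 3, 4, 5, 6, 7, 8, 9, 10, 11}
A = {2, 6, 7, 8}, B = {1, 8, 10, 11}
A ∪ B = {1, 2, 6, 7, 8, 10, 11}
(A ∪ B)' = U \ (A ∪ B) = {3, 4, 5, 9}
Verification via A' ∩ B': A' = {1, 3, 4, 5, 9, 10, 11}, B' = {2, 3, 4, 5, 6, 7, 9}
A' ∩ B' = {3, 4, 5, 9} ✓

{3, 4, 5, 9}


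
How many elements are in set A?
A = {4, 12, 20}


Set A = {4, 12, 20}
Listing elements: 4, 12, 20
Counting: 3 elements
|A| = 3

3


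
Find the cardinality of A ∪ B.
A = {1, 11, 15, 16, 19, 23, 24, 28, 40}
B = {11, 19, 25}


Set A = {1, 11, 15, 16, 19, 23, 24, 28, 40}, |A| = 9
Set B = {11, 19, 25}, |B| = 3
A ∩ B = {11, 19}, |A ∩ B| = 2
|A ∪ B| = |A| + |B| - |A ∩ B| = 9 + 3 - 2 = 10

10


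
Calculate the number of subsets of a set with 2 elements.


The set has 2 elements.
The power set contains all possible subsets.
|P(A)| = 2^|A| = 2^2 = 4

4


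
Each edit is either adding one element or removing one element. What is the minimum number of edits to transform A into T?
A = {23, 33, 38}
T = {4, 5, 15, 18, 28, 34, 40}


Set A = {23, 33, 38}
Set T = {4, 5, 15, 18, 28, 34, 40}
Elements to remove from A (in A, not in T): {23, 33, 38} → 3 removals
Elements to add to A (in T, not in A): {4, 5, 15, 18, 28, 34, 40} → 7 additions
Total edits = 3 + 7 = 10

10


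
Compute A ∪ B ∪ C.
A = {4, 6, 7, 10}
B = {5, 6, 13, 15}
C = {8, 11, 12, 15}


Set A = {4, 6, 7, 10}
Set B = {5, 6, 13, 15}
Set C = {8, 11, 12, 15}
First, A ∪ B = {4, 5, 6, 7, 10, 13, 15}
Then, (A ∪ B) ∪ C = {4, 5, 6, 7, 8, 10, 11, 12, 13, 15}

{4, 5, 6, 7, 8, 10, 11, 12, 13, 15}


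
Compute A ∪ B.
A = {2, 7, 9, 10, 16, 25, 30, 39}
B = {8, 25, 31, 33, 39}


Set A = {2, 7, 9, 10, 16, 25, 30, 39}
Set B = {8, 25, 31, 33, 39}
A ∪ B includes all elements in either set.
Elements from A: {2, 7, 9, 10, 16, 25, 30, 39}
Elements from B not already included: {8, 31, 33}
A ∪ B = {2, 7, 8, 9, 10, 16, 25, 30, 31, 33, 39}

{2, 7, 8, 9, 10, 16, 25, 30, 31, 33, 39}


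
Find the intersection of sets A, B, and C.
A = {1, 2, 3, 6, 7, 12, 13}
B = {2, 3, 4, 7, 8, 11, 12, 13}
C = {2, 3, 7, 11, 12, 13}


Set A = {1, 2, 3, 6, 7, 12, 13}
Set B = {2, 3, 4, 7, 8, 11, 12, 13}
Set C = {2, 3, 7, 11, 12, 13}
First, A ∩ B = {2, 3, 7, 12, 13}
Then, (A ∩ B) ∩ C = {2, 3, 7, 12, 13}

{2, 3, 7, 12, 13}


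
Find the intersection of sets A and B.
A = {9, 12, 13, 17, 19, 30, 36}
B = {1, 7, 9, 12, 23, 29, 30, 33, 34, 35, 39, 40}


Set A = {9, 12, 13, 17, 19, 30, 36}
Set B = {1, 7, 9, 12, 23, 29, 30, 33, 34, 35, 39, 40}
A ∩ B includes only elements in both sets.
Check each element of A against B:
9 ✓, 12 ✓, 13 ✗, 17 ✗, 19 ✗, 30 ✓, 36 ✗
A ∩ B = {9, 12, 30}

{9, 12, 30}


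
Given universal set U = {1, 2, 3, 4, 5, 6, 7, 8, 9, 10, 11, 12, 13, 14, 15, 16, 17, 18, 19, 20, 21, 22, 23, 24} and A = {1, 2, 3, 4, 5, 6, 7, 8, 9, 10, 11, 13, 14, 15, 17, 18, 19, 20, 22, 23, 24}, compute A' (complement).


Universal set U = {1, 2, 3, 4, 5, 6, 7, 8, 9, 10, 11, 12, 13, 14, 15, 16, 17, 18, 19, 20, 21, 22, 23, 24}
Set A = {1, 2, 3, 4, 5, 6, 7, 8, 9, 10, 11, 13, 14, 15, 17, 18, 19, 20, 22, 23, 24}
A' = U \ A = elements in U but not in A
Checking each element of U:
1 (in A, exclude), 2 (in A, exclude), 3 (in A, exclude), 4 (in A, exclude), 5 (in A, exclude), 6 (in A, exclude), 7 (in A, exclude), 8 (in A, exclude), 9 (in A, exclude), 10 (in A, exclude), 11 (in A, exclude), 12 (not in A, include), 13 (in A, exclude), 14 (in A, exclude), 15 (in A, exclude), 16 (not in A, include), 17 (in A, exclude), 18 (in A, exclude), 19 (in A, exclude), 20 (in A, exclude), 21 (not in A, include), 22 (in A, exclude), 23 (in A, exclude), 24 (in A, exclude)
A' = {12, 16, 21}

{12, 16, 21}


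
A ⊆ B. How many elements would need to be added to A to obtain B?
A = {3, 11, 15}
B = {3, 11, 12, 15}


Set A = {3, 11, 15}, |A| = 3
Set B = {3, 11, 12, 15}, |B| = 4
Since A ⊆ B: B \ A = {12}
|B| - |A| = 4 - 3 = 1

1


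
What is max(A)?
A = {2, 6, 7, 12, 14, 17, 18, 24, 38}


Set A = {2, 6, 7, 12, 14, 17, 18, 24, 38}
Elements in ascending order: 2, 6, 7, 12, 14, 17, 18, 24, 38
The largest element is 38.

38


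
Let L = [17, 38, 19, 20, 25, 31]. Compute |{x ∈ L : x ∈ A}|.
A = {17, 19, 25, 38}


Set A = {17, 19, 25, 38}
Candidates: [17, 38, 19, 20, 25, 31]
Check each candidate:
17 ∈ A, 38 ∈ A, 19 ∈ A, 20 ∉ A, 25 ∈ A, 31 ∉ A
Count of candidates in A: 4

4


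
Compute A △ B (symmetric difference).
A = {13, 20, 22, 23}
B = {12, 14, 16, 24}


Set A = {13, 20, 22, 23}
Set B = {12, 14, 16, 24}
A △ B = (A \ B) ∪ (B \ A)
Elements in A but not B: {13, 20, 22, 23}
Elements in B but not A: {12, 14, 16, 24}
A △ B = {12, 13, 14, 16, 20, 22, 23, 24}

{12, 13, 14, 16, 20, 22, 23, 24}


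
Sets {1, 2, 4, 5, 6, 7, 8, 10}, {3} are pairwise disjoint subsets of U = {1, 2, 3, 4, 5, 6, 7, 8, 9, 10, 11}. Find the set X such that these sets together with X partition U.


U = {1, 2, 3, 4, 5, 6, 7, 8, 9, 10, 11}
Shown blocks: {1, 2, 4, 5, 6, 7, 8, 10}, {3}
A partition's blocks are pairwise disjoint and cover U, so the missing block = U \ (union of shown blocks).
Union of shown blocks: {1, 2, 3, 4, 5, 6, 7, 8, 10}
Missing block = U \ (union) = {9, 11}

{9, 11}


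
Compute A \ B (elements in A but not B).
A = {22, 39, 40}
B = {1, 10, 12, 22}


Set A = {22, 39, 40}
Set B = {1, 10, 12, 22}
A \ B includes elements in A that are not in B.
Check each element of A:
22 (in B, remove), 39 (not in B, keep), 40 (not in B, keep)
A \ B = {39, 40}

{39, 40}


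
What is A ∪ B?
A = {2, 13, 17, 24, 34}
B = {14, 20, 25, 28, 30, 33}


Set A = {2, 13, 17, 24, 34}
Set B = {14, 20, 25, 28, 30, 33}
A ∪ B includes all elements in either set.
Elements from A: {2, 13, 17, 24, 34}
Elements from B not already included: {14, 20, 25, 28, 30, 33}
A ∪ B = {2, 13, 14, 17, 20, 24, 25, 28, 30, 33, 34}

{2, 13, 14, 17, 20, 24, 25, 28, 30, 33, 34}


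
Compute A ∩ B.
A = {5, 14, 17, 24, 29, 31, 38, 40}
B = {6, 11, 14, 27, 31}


Set A = {5, 14, 17, 24, 29, 31, 38, 40}
Set B = {6, 11, 14, 27, 31}
A ∩ B includes only elements in both sets.
Check each element of A against B:
5 ✗, 14 ✓, 17 ✗, 24 ✗, 29 ✗, 31 ✓, 38 ✗, 40 ✗
A ∩ B = {14, 31}

{14, 31}


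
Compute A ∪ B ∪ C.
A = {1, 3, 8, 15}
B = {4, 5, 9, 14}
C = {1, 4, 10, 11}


Set A = {1, 3, 8, 15}
Set B = {4, 5, 9, 14}
Set C = {1, 4, 10, 11}
First, A ∪ B = {1, 3, 4, 5, 8, 9, 14, 15}
Then, (A ∪ B) ∪ C = {1, 3, 4, 5, 8, 9, 10, 11, 14, 15}

{1, 3, 4, 5, 8, 9, 10, 11, 14, 15}


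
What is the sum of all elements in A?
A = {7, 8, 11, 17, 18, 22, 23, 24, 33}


Set A = {7, 8, 11, 17, 18, 22, 23, 24, 33}
Sum = 7 + 8 + 11 + 17 + 18 + 22 + 23 + 24 + 33 = 163

163


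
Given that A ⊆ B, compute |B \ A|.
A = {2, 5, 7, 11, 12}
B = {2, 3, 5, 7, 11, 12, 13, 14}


Set A = {2, 5, 7, 11, 12}, |A| = 5
Set B = {2, 3, 5, 7, 11, 12, 13, 14}, |B| = 8
Since A ⊆ B: B \ A = {3, 13, 14}
|B| - |A| = 8 - 5 = 3

3


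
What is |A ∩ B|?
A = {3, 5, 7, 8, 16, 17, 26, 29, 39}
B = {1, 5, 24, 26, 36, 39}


Set A = {3, 5, 7, 8, 16, 17, 26, 29, 39}
Set B = {1, 5, 24, 26, 36, 39}
A ∩ B = {5, 26, 39}
|A ∩ B| = 3

3


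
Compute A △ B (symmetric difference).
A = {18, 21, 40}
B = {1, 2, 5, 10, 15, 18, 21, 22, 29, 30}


Set A = {18, 21, 40}
Set B = {1, 2, 5, 10, 15, 18, 21, 22, 29, 30}
A △ B = (A \ B) ∪ (B \ A)
Elements in A but not B: {40}
Elements in B but not A: {1, 2, 5, 10, 15, 22, 29, 30}
A △ B = {1, 2, 5, 10, 15, 22, 29, 30, 40}

{1, 2, 5, 10, 15, 22, 29, 30, 40}


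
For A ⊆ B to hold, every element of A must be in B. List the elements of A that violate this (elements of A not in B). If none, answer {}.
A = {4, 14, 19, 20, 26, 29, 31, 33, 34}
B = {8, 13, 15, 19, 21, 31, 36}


Set A = {4, 14, 19, 20, 26, 29, 31, 33, 34}
Set B = {8, 13, 15, 19, 21, 31, 36}
Check each element of A against B:
4 ∉ B (include), 14 ∉ B (include), 19 ∈ B, 20 ∉ B (include), 26 ∉ B (include), 29 ∉ B (include), 31 ∈ B, 33 ∉ B (include), 34 ∉ B (include)
Elements of A not in B: {4, 14, 20, 26, 29, 33, 34}

{4, 14, 20, 26, 29, 33, 34}


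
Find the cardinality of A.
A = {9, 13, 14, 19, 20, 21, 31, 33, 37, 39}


Set A = {9, 13, 14, 19, 20, 21, 31, 33, 37, 39}
Listing elements: 9, 13, 14, 19, 20, 21, 31, 33, 37, 39
Counting: 10 elements
|A| = 10

10


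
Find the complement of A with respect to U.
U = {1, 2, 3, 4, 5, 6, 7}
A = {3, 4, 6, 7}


Universal set U = {1, 2, 3, 4, 5, 6, 7}
Set A = {3, 4, 6, 7}
A' = U \ A = elements in U but not in A
Checking each element of U:
1 (not in A, include), 2 (not in A, include), 3 (in A, exclude), 4 (in A, exclude), 5 (not in A, include), 6 (in A, exclude), 7 (in A, exclude)
A' = {1, 2, 5}

{1, 2, 5}


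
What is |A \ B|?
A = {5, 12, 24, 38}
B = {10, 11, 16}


Set A = {5, 12, 24, 38}
Set B = {10, 11, 16}
A \ B = {5, 12, 24, 38}
|A \ B| = 4

4


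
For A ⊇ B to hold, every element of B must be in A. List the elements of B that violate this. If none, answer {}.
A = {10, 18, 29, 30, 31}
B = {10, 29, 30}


Set A = {10, 18, 29, 30, 31}
Set B = {10, 29, 30}
Check each element of B against A:
10 ∈ A, 29 ∈ A, 30 ∈ A
Elements of B not in A: {}

{}


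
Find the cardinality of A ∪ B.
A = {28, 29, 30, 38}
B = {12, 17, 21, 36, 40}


Set A = {28, 29, 30, 38}, |A| = 4
Set B = {12, 17, 21, 36, 40}, |B| = 5
A ∩ B = {}, |A ∩ B| = 0
|A ∪ B| = |A| + |B| - |A ∩ B| = 4 + 5 - 0 = 9

9


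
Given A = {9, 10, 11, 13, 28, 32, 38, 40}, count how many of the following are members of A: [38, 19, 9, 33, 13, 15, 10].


Set A = {9, 10, 11, 13, 28, 32, 38, 40}
Candidates: [38, 19, 9, 33, 13, 15, 10]
Check each candidate:
38 ∈ A, 19 ∉ A, 9 ∈ A, 33 ∉ A, 13 ∈ A, 15 ∉ A, 10 ∈ A
Count of candidates in A: 4

4


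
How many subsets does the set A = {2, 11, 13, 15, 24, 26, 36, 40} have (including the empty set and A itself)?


Set A = {2, 11, 13, 15, 24, 26, 36, 40}
|A| = 8
The power set P(A) contains all subsets of A.
|P(A)| = 2^|A| = 2^8 = 256

256


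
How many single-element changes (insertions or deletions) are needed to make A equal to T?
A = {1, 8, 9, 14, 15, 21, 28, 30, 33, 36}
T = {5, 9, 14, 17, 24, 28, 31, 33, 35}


Set A = {1, 8, 9, 14, 15, 21, 28, 30, 33, 36}
Set T = {5, 9, 14, 17, 24, 28, 31, 33, 35}
Elements to remove from A (in A, not in T): {1, 8, 15, 21, 30, 36} → 6 removals
Elements to add to A (in T, not in A): {5, 17, 24, 31, 35} → 5 additions
Total edits = 6 + 5 = 11

11


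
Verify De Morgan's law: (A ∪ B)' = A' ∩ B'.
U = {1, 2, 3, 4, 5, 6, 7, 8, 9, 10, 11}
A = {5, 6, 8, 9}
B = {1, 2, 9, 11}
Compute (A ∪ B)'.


U = {1, 2, 3, 4, 5, 6, 7, 8, 9, 10, 11}
A = {5, 6, 8, 9}, B = {1, 2, 9, 11}
A ∪ B = {1, 2, 5, 6, 8, 9, 11}
(A ∪ B)' = U \ (A ∪ B) = {3, 4, 7, 10}
Verification via A' ∩ B': A' = {1, 2, 3, 4, 7, 10, 11}, B' = {3, 4, 5, 6, 7, 8, 10}
A' ∩ B' = {3, 4, 7, 10} ✓

{3, 4, 7, 10}


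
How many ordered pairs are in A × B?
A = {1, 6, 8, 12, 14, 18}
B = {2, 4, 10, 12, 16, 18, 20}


Set A = {1, 6, 8, 12, 14, 18} has 6 elements.
Set B = {2, 4, 10, 12, 16, 18, 20} has 7 elements.
|A × B| = |A| × |B| = 6 × 7 = 42

42


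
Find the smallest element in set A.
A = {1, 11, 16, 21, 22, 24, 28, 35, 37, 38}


Set A = {1, 11, 16, 21, 22, 24, 28, 35, 37, 38}
Elements in ascending order: 1, 11, 16, 21, 22, 24, 28, 35, 37, 38
The smallest element is 1.

1


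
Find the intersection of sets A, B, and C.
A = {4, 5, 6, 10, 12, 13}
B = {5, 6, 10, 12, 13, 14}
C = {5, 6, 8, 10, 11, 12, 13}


Set A = {4, 5, 6, 10, 12, 13}
Set B = {5, 6, 10, 12, 13, 14}
Set C = {5, 6, 8, 10, 11, 12, 13}
First, A ∩ B = {5, 6, 10, 12, 13}
Then, (A ∩ B) ∩ C = {5, 6, 10, 12, 13}

{5, 6, 10, 12, 13}


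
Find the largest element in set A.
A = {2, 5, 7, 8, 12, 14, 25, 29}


Set A = {2, 5, 7, 8, 12, 14, 25, 29}
Elements in ascending order: 2, 5, 7, 8, 12, 14, 25, 29
The largest element is 29.

29


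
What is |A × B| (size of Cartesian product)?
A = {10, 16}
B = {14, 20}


Set A = {10, 16} has 2 elements.
Set B = {14, 20} has 2 elements.
|A × B| = |A| × |B| = 2 × 2 = 4

4


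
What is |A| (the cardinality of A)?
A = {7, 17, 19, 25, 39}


Set A = {7, 17, 19, 25, 39}
Listing elements: 7, 17, 19, 25, 39
Counting: 5 elements
|A| = 5

5


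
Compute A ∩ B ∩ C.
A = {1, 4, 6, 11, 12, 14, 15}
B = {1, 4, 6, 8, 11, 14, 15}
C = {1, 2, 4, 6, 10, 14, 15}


Set A = {1, 4, 6, 11, 12, 14, 15}
Set B = {1, 4, 6, 8, 11, 14, 15}
Set C = {1, 2, 4, 6, 10, 14, 15}
First, A ∩ B = {1, 4, 6, 11, 14, 15}
Then, (A ∩ B) ∩ C = {1, 4, 6, 14, 15}

{1, 4, 6, 14, 15}


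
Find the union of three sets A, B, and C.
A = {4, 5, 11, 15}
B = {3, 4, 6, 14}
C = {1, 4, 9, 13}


Set A = {4, 5, 11, 15}
Set B = {3, 4, 6, 14}
Set C = {1, 4, 9, 13}
First, A ∪ B = {3, 4, 5, 6, 11, 14, 15}
Then, (A ∪ B) ∪ C = {1, 3, 4, 5, 6, 9, 11, 13, 14, 15}

{1, 3, 4, 5, 6, 9, 11, 13, 14, 15}


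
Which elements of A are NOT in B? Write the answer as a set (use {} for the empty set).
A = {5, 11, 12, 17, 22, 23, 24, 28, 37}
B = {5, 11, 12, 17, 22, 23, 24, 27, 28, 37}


Set A = {5, 11, 12, 17, 22, 23, 24, 28, 37}
Set B = {5, 11, 12, 17, 22, 23, 24, 27, 28, 37}
Check each element of A against B:
5 ∈ B, 11 ∈ B, 12 ∈ B, 17 ∈ B, 22 ∈ B, 23 ∈ B, 24 ∈ B, 28 ∈ B, 37 ∈ B
Elements of A not in B: {}

{}


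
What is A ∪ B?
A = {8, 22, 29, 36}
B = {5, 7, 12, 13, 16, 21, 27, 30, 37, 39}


Set A = {8, 22, 29, 36}
Set B = {5, 7, 12, 13, 16, 21, 27, 30, 37, 39}
A ∪ B includes all elements in either set.
Elements from A: {8, 22, 29, 36}
Elements from B not already included: {5, 7, 12, 13, 16, 21, 27, 30, 37, 39}
A ∪ B = {5, 7, 8, 12, 13, 16, 21, 22, 27, 29, 30, 36, 37, 39}

{5, 7, 8, 12, 13, 16, 21, 22, 27, 29, 30, 36, 37, 39}


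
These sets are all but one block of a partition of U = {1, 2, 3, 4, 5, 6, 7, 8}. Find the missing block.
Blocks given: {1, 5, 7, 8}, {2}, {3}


U = {1, 2, 3, 4, 5, 6, 7, 8}
Shown blocks: {1, 5, 7, 8}, {2}, {3}
A partition's blocks are pairwise disjoint and cover U, so the missing block = U \ (union of shown blocks).
Union of shown blocks: {1, 2, 3, 5, 7, 8}
Missing block = U \ (union) = {4, 6}

{4, 6}


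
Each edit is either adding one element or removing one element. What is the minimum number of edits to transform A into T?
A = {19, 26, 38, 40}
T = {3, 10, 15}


Set A = {19, 26, 38, 40}
Set T = {3, 10, 15}
Elements to remove from A (in A, not in T): {19, 26, 38, 40} → 4 removals
Elements to add to A (in T, not in A): {3, 10, 15} → 3 additions
Total edits = 4 + 3 = 7

7


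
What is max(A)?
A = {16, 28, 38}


Set A = {16, 28, 38}
Elements in ascending order: 16, 28, 38
The largest element is 38.

38


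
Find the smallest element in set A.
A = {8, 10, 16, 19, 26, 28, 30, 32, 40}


Set A = {8, 10, 16, 19, 26, 28, 30, 32, 40}
Elements in ascending order: 8, 10, 16, 19, 26, 28, 30, 32, 40
The smallest element is 8.

8


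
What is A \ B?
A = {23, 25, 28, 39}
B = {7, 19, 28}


Set A = {23, 25, 28, 39}
Set B = {7, 19, 28}
A \ B includes elements in A that are not in B.
Check each element of A:
23 (not in B, keep), 25 (not in B, keep), 28 (in B, remove), 39 (not in B, keep)
A \ B = {23, 25, 39}

{23, 25, 39}


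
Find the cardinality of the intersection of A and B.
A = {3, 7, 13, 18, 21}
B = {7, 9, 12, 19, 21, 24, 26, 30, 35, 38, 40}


Set A = {3, 7, 13, 18, 21}
Set B = {7, 9, 12, 19, 21, 24, 26, 30, 35, 38, 40}
A ∩ B = {7, 21}
|A ∩ B| = 2

2


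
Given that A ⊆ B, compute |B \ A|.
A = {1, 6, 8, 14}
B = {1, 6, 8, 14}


Set A = {1, 6, 8, 14}, |A| = 4
Set B = {1, 6, 8, 14}, |B| = 4
Since A ⊆ B: B \ A = {}
|B| - |A| = 4 - 4 = 0

0


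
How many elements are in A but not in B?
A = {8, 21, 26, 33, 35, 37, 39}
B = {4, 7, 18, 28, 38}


Set A = {8, 21, 26, 33, 35, 37, 39}
Set B = {4, 7, 18, 28, 38}
A \ B = {8, 21, 26, 33, 35, 37, 39}
|A \ B| = 7

7


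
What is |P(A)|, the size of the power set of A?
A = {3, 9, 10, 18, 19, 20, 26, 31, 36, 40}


Set A = {3, 9, 10, 18, 19, 20, 26, 31, 36, 40}
|A| = 10
The power set P(A) contains all subsets of A.
|P(A)| = 2^|A| = 2^10 = 1024

1024


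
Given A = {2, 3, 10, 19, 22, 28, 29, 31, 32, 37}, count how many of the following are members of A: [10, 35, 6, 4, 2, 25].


Set A = {2, 3, 10, 19, 22, 28, 29, 31, 32, 37}
Candidates: [10, 35, 6, 4, 2, 25]
Check each candidate:
10 ∈ A, 35 ∉ A, 6 ∉ A, 4 ∉ A, 2 ∈ A, 25 ∉ A
Count of candidates in A: 2

2


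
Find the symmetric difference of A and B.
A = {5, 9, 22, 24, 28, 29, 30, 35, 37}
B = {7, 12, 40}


Set A = {5, 9, 22, 24, 28, 29, 30, 35, 37}
Set B = {7, 12, 40}
A △ B = (A \ B) ∪ (B \ A)
Elements in A but not B: {5, 9, 22, 24, 28, 29, 30, 35, 37}
Elements in B but not A: {7, 12, 40}
A △ B = {5, 7, 9, 12, 22, 24, 28, 29, 30, 35, 37, 40}

{5, 7, 9, 12, 22, 24, 28, 29, 30, 35, 37, 40}


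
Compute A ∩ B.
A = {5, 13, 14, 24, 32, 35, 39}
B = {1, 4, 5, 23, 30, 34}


Set A = {5, 13, 14, 24, 32, 35, 39}
Set B = {1, 4, 5, 23, 30, 34}
A ∩ B includes only elements in both sets.
Check each element of A against B:
5 ✓, 13 ✗, 14 ✗, 24 ✗, 32 ✗, 35 ✗, 39 ✗
A ∩ B = {5}

{5}
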